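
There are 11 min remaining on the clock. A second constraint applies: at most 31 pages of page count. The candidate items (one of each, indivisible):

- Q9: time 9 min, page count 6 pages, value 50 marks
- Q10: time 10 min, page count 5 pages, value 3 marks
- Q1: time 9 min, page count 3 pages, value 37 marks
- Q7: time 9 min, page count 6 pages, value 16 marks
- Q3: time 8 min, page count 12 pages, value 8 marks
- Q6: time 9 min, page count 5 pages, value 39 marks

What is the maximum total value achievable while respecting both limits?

Feasible sets respecting both limits:
- Q9: time 9, page count 6, value 50
- Q6: time 9, page count 5, value 39
- Q1: time 9, page count 3, value 37
Best: 50 marks.

50 marks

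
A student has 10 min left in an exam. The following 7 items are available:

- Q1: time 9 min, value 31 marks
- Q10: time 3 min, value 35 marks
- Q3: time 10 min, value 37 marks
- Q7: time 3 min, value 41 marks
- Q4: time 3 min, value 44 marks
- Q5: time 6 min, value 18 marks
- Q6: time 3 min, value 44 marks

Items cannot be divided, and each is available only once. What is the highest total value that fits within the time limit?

129 marks

Check high-value combinations within 10 min:
- Q7+Q4+Q6: time 3+3+3=9, value 41+44+44=129
- Q10+Q4+Q6: time 3+3+3=9, value 35+44+44=123
- Q10+Q7+Q4: time 3+3+3=9, value 35+41+44=120
Best: 129 marks.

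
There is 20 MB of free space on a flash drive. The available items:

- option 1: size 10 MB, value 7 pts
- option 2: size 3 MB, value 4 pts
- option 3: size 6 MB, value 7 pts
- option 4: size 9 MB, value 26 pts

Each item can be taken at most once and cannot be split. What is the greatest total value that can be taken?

37 pts

Check high-value combinations within 20 MB:
- option 2+option 3+option 4: size 3+6+9=18, value 4+7+26=37
- option 3+option 4: size 6+9=15, value 7+26=33
- option 1+option 4: size 10+9=19, value 7+26=33
- option 2+option 4: size 3+9=12, value 4+26=30
Best: 37 pts.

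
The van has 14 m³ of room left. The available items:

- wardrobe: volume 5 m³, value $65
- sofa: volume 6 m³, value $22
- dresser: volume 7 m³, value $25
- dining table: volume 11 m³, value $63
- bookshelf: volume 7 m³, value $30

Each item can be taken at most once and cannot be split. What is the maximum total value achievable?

$95

Check high-value combinations within 14 m³:
- wardrobe+bookshelf: volume 5+7=12, value 65+30=95
- wardrobe+dresser: volume 5+7=12, value 65+25=90
- wardrobe+sofa: volume 5+6=11, value 65+22=87
- wardrobe: volume 5, value 65
Best: $95.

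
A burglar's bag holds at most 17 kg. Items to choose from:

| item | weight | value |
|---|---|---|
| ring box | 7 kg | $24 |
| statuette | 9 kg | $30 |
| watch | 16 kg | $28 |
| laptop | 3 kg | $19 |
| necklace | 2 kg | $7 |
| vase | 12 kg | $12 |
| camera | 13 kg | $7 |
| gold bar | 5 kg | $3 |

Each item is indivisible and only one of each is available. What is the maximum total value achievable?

$56

Check high-value combinations within 17 kg:
- statuette+laptop+necklace: weight 9+3+2=14, value 30+19+7=56
- ring box+statuette: weight 7+9=16, value 24+30=54
- ring box+laptop+necklace+gold bar: weight 7+3+2+5=17, value 24+19+7+3=53
- statuette+laptop+gold bar: weight 9+3+5=17, value 30+19+3=52
- ring box+laptop+necklace: weight 7+3+2=12, value 24+19+7=50
Best: $56.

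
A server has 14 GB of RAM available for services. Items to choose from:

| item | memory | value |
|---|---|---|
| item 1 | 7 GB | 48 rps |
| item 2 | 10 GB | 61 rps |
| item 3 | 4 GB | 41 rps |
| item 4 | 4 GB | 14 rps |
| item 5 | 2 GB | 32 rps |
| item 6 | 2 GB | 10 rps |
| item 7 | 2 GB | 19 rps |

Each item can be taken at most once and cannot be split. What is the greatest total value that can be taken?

This is a 0/1 knapsack; check combinations near the capacity.
- item 1+item 3+item 5: memory 7+4+2=13, value 48+41+32=121
- item 3+item 4+item 5+item 6+item 7: memory 4+4+2+2+2=14, value 41+14+32+10+19=116
- item 2+item 5+item 7: memory 10+2+2=14, value 61+32+19=112
- item 1+item 5+item 6+item 7: memory 7+2+2+2=13, value 48+32+10+19=109
- item 1+item 3+item 7: memory 7+4+2=13, value 48+41+19=108
Best: 121 rps.

121 rps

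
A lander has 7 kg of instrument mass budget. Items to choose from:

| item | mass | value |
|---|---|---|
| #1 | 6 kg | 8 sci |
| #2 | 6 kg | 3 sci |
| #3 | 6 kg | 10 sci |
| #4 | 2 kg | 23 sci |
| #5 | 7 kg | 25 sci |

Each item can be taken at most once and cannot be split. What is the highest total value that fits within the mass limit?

25 sci

Check high-value combinations within 7 kg:
- #5: mass 7, value 25
- #4: mass 2, value 23
- #3: mass 6, value 10
- #1: mass 6, value 8
Best: 25 sci.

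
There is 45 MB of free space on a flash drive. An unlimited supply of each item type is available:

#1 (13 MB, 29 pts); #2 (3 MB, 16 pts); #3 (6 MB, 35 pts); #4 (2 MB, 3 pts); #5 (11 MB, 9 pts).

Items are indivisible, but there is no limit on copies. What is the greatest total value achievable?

261 pts

Best value-per-unit is #3 at 35/6; filling with it alone gives 7×35 = 245.
Optimal mix: 1×#2 + 7×#3 → size 45, value 261.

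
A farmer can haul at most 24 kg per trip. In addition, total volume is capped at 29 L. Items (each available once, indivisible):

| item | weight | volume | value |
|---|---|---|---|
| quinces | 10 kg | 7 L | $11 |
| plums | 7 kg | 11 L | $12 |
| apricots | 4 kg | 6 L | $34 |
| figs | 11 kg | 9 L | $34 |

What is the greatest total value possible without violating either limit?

Feasible sets respecting both limits:
- plums+apricots+figs: weight 22, volume 26, value 80
- apricots+figs: weight 15, volume 15, value 68
- quinces+plums+apricots: weight 21, volume 24, value 57
- plums+apricots: weight 11, volume 17, value 46
Best: $80.

$80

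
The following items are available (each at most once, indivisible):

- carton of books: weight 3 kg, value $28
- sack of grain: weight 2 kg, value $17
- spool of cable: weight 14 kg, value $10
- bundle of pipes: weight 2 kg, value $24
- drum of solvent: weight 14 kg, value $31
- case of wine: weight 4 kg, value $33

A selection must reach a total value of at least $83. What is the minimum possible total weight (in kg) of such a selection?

Subsets with value ≥ 83, sorted by total weight:
- carton of books+bundle of pipes+case of wine: weight 9, value 85
- carton of books+sack of grain+bundle of pipes+case of wine: weight 11, value 102
- carton of books+bundle of pipes+drum of solvent: weight 19, value 83
- bundle of pipes+drum of solvent+case of wine: weight 20, value 88
Minimum weight: 9 kg.

9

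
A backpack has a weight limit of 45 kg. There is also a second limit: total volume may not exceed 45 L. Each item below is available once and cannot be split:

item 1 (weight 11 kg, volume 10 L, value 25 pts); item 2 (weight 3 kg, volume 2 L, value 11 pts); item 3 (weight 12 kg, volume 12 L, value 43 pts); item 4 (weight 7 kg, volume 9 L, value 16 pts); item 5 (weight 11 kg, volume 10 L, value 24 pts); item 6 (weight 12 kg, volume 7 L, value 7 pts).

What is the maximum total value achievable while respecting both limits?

Feasible sets respecting both limits:
- item 1+item 2+item 3+item 4+item 5: weight 44, volume 43, value 119
- item 1+item 3+item 4+item 5: weight 41, volume 41, value 108
- item 1+item 2+item 3+item 5: weight 37, volume 34, value 103
Best: 119 pts.

119 pts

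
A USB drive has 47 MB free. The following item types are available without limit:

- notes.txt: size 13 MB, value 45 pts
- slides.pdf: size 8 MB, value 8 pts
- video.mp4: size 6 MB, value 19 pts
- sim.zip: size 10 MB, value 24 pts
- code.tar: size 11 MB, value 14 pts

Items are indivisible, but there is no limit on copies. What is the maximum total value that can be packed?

154 pts

Best value-per-unit is notes.txt at 45/13; filling with it alone gives 3×45 = 135.
Optimal mix: 3×notes.txt + 1×video.mp4 → size 45, value 154.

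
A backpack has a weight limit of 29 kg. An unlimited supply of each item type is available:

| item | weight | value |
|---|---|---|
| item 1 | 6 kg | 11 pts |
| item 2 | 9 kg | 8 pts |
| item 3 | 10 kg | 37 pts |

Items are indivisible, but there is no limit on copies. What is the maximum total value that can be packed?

85 pts

Best value-per-unit is item 3 at 37/10; filling with it alone gives 2×37 = 74.
Optimal mix: 1×item 1 + 2×item 3 → weight 26, value 85.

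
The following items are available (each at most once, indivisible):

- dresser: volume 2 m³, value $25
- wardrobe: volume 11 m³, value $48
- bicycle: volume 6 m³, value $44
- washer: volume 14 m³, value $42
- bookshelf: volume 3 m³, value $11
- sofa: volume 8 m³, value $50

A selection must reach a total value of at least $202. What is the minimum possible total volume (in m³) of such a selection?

41

Subsets with value ≥ 202, sorted by total volume:
- dresser+wardrobe+bicycle+washer+sofa: volume 41, value 209
- dresser+wardrobe+bicycle+washer+bookshelf+sofa: volume 44, value 220
Minimum volume: 41 m³.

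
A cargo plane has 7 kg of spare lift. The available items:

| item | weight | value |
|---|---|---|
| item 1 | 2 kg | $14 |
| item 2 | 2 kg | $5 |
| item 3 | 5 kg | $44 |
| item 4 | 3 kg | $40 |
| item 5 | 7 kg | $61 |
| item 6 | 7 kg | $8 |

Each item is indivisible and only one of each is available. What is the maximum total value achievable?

$61

Check high-value combinations within 7 kg:
- item 5: weight 7, value 61
- item 1+item 2+item 4: weight 2+2+3=7, value 14+5+40=59
- item 1+item 3: weight 2+5=7, value 14+44=58
- item 1+item 4: weight 2+3=5, value 14+40=54
Best: $61.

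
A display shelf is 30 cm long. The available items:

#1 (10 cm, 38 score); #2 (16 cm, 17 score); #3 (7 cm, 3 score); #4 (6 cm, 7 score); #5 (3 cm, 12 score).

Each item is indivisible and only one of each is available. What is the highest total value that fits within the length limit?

Check high-value combinations within 30 cm:
- #1+#2+#5: length 10+16+3=29, value 38+17+12=67
- #1+#3+#4+#5: length 10+7+6+3=26, value 38+3+7+12=60
- #1+#4+#5: length 10+6+3=19, value 38+7+12=57
- #1+#2: length 10+16=26, value 38+17=55
Best: 67 score.

67 score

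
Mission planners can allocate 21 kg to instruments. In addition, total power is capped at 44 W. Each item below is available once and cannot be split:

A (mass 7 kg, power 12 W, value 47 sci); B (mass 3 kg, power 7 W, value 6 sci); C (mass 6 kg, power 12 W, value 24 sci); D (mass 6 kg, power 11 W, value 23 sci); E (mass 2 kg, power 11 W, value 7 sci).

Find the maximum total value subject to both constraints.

Feasible sets respecting both limits:
- A+C+D: mass 19, power 35, value 94
- A+B+C+E: mass 18, power 42, value 84
- A+B+D+E: mass 18, power 41, value 83
- A+C+E: mass 15, power 35, value 78
Best: 94 sci.

94 sci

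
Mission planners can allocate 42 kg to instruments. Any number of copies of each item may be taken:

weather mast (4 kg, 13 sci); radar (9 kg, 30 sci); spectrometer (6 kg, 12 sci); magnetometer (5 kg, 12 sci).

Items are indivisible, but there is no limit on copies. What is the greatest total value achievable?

138 sci

Best value-per-unit is radar at 30/9; filling with it alone gives 4×30 = 120.
Optimal mix: 6×weather mast + 2×radar → mass 42, value 138.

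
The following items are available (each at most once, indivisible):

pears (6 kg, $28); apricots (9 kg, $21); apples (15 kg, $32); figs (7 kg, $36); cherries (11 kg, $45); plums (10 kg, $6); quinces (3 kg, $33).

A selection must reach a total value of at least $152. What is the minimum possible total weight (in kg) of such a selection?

36

Subsets with value ≥ 152, sorted by total weight:
- pears+apricots+figs+cherries+quinces: weight 36, value 163
- pears+apples+figs+cherries+quinces: weight 42, value 174
- pears+apricots+apples+cherries+quinces: weight 44, value 159
Minimum weight: 36 kg.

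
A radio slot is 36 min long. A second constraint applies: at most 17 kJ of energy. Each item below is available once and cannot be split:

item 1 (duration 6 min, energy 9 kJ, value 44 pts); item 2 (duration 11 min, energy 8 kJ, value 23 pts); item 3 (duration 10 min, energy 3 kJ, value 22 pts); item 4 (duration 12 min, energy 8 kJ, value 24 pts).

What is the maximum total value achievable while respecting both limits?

Feasible sets respecting both limits:
- item 1+item 4: duration 18, energy 17, value 68
- item 1+item 2: duration 17, energy 17, value 67
- item 1+item 3: duration 16, energy 12, value 66
- item 2+item 4: duration 23, energy 16, value 47
Best: 68 pts.

68 pts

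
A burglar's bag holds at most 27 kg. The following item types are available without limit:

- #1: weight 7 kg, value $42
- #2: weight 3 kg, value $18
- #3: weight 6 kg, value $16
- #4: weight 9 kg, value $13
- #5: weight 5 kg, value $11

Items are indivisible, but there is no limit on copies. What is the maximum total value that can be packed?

$162

Best value-per-unit is #1 at 42/7; filling with it alone gives 3×42 = 126.
Optimal mix: 3×#1 + 2×#2 → weight 27, value 162.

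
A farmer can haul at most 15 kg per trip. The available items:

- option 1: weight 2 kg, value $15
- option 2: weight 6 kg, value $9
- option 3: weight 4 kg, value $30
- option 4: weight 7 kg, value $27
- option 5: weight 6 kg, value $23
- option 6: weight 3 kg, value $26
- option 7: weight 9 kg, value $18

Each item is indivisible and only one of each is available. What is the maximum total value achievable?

This is a 0/1 knapsack; check combinations near the capacity.
- option 1+option 3+option 5+option 6: weight 2+4+6+3=15, value 15+30+23+26=94
- option 3+option 4+option 6: weight 4+7+3=14, value 30+27+26=83
- option 1+option 2+option 3+option 6: weight 2+6+4+3=15, value 15+9+30+26=80
- option 3+option 5+option 6: weight 4+6+3=13, value 30+23+26=79
- option 1+option 3+option 4: weight 2+4+7=13, value 15+30+27=72
Best: $94.

$94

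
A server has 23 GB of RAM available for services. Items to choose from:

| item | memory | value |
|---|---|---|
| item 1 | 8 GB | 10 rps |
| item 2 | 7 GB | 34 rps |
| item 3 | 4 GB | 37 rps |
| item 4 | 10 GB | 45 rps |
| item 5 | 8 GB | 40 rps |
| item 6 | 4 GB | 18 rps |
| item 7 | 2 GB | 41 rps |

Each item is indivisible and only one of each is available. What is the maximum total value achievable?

Check high-value combinations within 23 GB:
- item 2+item 3+item 4+item 7: memory 7+4+10+2=23, value 34+37+45+41=157
- item 2+item 3+item 5+item 7: memory 7+4+8+2=21, value 34+37+40+41=152
- item 3+item 4+item 6+item 7: memory 4+10+4+2=20, value 37+45+18+41=141
- item 2+item 4+item 6+item 7: memory 7+10+4+2=23, value 34+45+18+41=138
Best: 157 rps.

157 rps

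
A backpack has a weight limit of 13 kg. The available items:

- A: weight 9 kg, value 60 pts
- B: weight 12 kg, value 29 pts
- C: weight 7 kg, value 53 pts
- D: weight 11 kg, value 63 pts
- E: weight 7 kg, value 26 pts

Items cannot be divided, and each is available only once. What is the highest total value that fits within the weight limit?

63 pts

Check high-value combinations within 13 kg:
- D: weight 11, value 63
- A: weight 9, value 60
- C: weight 7, value 53
- B: weight 12, value 29
- E: weight 7, value 26
Best: 63 pts.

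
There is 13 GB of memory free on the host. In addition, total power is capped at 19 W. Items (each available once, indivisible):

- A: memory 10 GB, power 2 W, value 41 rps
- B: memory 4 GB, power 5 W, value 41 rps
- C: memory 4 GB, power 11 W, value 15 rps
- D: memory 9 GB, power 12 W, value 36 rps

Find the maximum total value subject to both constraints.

77 rps

Feasible sets respecting both limits:
- B+D: memory 13, power 17, value 77
- B+C: memory 8, power 16, value 56
- A: memory 10, power 2, value 41
- B: memory 4, power 5, value 41
Best: 77 rps.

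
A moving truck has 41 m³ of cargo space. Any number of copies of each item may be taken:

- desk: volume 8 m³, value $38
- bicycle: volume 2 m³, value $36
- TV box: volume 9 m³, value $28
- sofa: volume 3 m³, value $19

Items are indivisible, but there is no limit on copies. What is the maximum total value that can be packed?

Best value-per-unit is bicycle at 36/2, and filling with it alone uses volume 20×2=40. No mix of the others beats 20×36 = 720.

$720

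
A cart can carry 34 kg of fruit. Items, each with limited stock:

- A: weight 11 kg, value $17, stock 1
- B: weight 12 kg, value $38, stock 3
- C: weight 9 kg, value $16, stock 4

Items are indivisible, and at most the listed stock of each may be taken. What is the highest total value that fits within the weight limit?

$92

Best selections within weight 34 and stock limits:
- 2×B + 1×C: weight 33, value 92
- 2×B: weight 24, value 76
Best: $92.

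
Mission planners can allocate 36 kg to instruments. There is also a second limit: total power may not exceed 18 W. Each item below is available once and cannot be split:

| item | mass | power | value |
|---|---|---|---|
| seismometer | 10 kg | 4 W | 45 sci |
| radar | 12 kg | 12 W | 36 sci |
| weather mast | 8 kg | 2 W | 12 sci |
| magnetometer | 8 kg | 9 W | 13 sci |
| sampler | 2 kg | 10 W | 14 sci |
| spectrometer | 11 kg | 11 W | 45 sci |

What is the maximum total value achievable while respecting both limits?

Feasible sets respecting both limits:
- seismometer+weather mast+spectrometer: mass 29, power 17, value 102
- seismometer+radar+weather mast: mass 30, power 18, value 93
- seismometer+spectrometer: mass 21, power 15, value 90
Best: 102 sci.

102 sci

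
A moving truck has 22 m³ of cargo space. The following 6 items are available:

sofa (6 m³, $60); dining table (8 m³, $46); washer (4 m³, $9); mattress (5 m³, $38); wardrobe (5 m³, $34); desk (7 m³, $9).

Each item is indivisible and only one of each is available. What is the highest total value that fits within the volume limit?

$144

Check high-value combinations within 22 m³:
- sofa+dining table+mattress: volume 6+8+5=19, value 60+46+38=144
- sofa+washer+mattress+wardrobe: volume 6+4+5+5=20, value 60+9+38+34=141
- sofa+dining table+wardrobe: volume 6+8+5=19, value 60+46+34=140
- sofa+mattress+wardrobe: volume 6+5+5=16, value 60+38+34=132
Best: $144.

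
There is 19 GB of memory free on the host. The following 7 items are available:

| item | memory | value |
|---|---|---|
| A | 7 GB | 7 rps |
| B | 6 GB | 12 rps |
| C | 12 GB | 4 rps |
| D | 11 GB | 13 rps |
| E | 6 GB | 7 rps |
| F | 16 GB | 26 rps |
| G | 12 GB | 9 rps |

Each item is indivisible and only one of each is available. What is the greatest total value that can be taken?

26 rps

Check high-value combinations within 19 GB:
- F: memory 16, value 26
- A+B+E: memory 7+6+6=19, value 7+12+7=26
- B+D: memory 6+11=17, value 12+13=25
- B+G: memory 6+12=18, value 12+9=21
Best: 26 rps.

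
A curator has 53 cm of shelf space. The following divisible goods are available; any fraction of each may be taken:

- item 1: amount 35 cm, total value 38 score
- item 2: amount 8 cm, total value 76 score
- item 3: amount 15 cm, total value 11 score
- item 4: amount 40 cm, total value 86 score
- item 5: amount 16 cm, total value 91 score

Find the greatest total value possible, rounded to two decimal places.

229.35

Take in order of value per unit:
- item 2 (76/8 per unit): all 8 → value 76, running total 76.00
- item 5 (91/16 per unit): all 16 → value 91, running total 167.00
- item 4 (86/40 per unit): 29 of 40 → value 29×86/40 = 62.3500, running total 229.35
Total 229.35.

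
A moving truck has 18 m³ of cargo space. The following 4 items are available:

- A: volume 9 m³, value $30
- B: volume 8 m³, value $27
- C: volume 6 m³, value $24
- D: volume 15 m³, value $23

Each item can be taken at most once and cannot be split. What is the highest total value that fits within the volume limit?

$57

Check high-value combinations within 18 m³:
- A+B: volume 9+8=17, value 30+27=57
- A+C: volume 9+6=15, value 30+24=54
- B+C: volume 8+6=14, value 27+24=51
- A: volume 9, value 30
- B: volume 8, value 27
Best: $57.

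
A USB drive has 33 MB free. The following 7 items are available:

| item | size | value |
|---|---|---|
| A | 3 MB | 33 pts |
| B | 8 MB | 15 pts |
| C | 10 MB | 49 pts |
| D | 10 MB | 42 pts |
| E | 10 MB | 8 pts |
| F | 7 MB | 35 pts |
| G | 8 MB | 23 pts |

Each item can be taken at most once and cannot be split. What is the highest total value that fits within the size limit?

Check high-value combinations within 33 MB:
- A+C+D+F: size 3+10+10+7=30, value 33+49+42+35=159
- A+C+D+G: size 3+10+10+8=31, value 33+49+42+23=147
- A+C+F+G: size 3+10+7+8=28, value 33+49+35+23=140
- A+B+C+D: size 3+8+10+10=31, value 33+15+49+42=139
Best: 159 pts.

159 pts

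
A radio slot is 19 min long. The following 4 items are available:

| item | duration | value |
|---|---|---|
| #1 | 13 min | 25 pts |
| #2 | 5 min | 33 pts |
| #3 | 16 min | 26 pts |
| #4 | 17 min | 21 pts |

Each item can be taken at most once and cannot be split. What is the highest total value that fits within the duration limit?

Check high-value combinations within 19 min:
- #1+#2: duration 13+5=18, value 25+33=58
- #2: duration 5, value 33
- #3: duration 16, value 26
- #1: duration 13, value 25
- #4: duration 17, value 21
Best: 58 pts.

58 pts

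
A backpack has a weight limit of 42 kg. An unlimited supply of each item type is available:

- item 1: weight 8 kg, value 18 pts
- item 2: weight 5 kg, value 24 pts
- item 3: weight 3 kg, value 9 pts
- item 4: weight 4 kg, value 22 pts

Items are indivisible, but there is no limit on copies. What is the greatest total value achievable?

Best value-per-unit is item 4 at 22/4; filling with it alone gives 10×22 = 220.
Optimal mix: 2×item 2 + 8×item 4 → weight 42, value 224.

224 pts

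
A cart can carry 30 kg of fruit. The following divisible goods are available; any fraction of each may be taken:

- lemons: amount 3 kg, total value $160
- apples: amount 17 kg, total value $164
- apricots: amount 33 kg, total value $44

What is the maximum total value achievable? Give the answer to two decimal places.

Take in order of value per unit:
- lemons (160/3 per unit): all 3 → value 160, running total 160.00
- apples (164/17 per unit): all 17 → value 164, running total 324.00
- apricots (44/33 per unit): 10 of 33 → value 10×44/33 = 13.3333, running total 337.33
Total 337.33.

337.33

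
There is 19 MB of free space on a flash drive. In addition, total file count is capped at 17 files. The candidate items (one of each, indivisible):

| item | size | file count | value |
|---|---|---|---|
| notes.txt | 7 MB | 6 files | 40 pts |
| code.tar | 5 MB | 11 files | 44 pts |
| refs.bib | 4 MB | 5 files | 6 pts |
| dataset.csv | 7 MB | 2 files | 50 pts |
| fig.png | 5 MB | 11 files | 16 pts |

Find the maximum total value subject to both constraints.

Feasible sets respecting both limits:
- notes.txt+refs.bib+dataset.csv: size 18, file count 13, value 96
- code.tar+dataset.csv: size 12, file count 13, value 94
- notes.txt+dataset.csv: size 14, file count 8, value 90
Best: 96 pts.

96 pts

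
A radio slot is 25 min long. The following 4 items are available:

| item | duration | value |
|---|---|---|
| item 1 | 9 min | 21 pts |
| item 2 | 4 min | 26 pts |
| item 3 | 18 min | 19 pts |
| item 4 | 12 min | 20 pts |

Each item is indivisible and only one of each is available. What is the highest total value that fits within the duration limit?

Check high-value combinations within 25 min:
- item 1+item 2+item 4: duration 9+4+12=25, value 21+26+20=67
- item 1+item 2: duration 9+4=13, value 21+26=47
- item 2+item 4: duration 4+12=16, value 26+20=46
Best: 67 pts.

67 pts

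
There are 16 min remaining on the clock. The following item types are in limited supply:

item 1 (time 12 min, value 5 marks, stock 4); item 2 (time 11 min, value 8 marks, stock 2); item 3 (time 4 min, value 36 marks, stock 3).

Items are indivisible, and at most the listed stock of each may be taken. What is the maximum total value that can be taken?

108 marks

Top feasible selections:
- 3×item 3: time 12, value 108
- 2×item 3: time 8, value 72
- 1×item 2 + 1×item 3: time 15, value 44
- 1×item 1 + 1×item 3: time 16, value 41
Best: 108 marks.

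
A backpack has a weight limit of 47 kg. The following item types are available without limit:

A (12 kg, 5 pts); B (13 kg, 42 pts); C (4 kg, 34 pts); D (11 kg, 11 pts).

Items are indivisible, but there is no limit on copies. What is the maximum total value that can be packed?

Best value-per-unit is C at 34/4, and filling with it alone uses weight 11×4=44. No mix of the others beats 11×34 = 374.

374 pts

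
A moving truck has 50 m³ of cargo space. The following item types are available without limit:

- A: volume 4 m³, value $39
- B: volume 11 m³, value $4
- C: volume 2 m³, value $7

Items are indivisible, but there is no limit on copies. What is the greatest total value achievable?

$475

Best value-per-unit is A at 39/4; filling with it alone gives 12×39 = 468.
Optimal mix: 12×A + 1×C → volume 50, value 475.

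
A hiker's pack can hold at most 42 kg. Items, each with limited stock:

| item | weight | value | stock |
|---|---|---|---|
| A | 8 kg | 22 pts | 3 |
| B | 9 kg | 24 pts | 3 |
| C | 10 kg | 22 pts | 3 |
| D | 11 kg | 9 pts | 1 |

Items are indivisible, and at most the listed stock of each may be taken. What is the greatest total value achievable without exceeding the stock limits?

114 pts

Best selections within weight 42 and stock limits:
- 3×A + 2×B: weight 42, value 114
- 1×A + 3×B: weight 35, value 94
- 3×B + 1×C: weight 37, value 94
Best: 114 pts.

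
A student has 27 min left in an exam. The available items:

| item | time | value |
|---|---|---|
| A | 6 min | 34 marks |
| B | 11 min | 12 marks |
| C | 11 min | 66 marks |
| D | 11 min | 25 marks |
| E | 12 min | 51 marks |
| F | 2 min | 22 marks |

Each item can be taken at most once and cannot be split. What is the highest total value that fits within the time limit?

139 marks

Check high-value combinations within 27 min:
- C+E+F: time 11+12+2=25, value 66+51+22=139
- A+C+F: time 6+11+2=19, value 34+66+22=122
- C+E: time 11+12=23, value 66+51=117
- C+D+F: time 11+11+2=24, value 66+25+22=113
Best: 139 marks.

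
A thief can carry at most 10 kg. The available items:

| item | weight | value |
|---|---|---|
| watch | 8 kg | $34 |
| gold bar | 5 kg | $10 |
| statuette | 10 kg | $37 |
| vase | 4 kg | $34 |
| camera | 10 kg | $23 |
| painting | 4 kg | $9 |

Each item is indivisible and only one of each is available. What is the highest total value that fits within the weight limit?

This is a 0/1 knapsack; check combinations near the capacity.
- gold bar+vase: weight 5+4=9, value 10+34=44
- vase+painting: weight 4+4=8, value 34+9=43
- statuette: weight 10, value 37
- vase: weight 4, value 34
Best: $44.

$44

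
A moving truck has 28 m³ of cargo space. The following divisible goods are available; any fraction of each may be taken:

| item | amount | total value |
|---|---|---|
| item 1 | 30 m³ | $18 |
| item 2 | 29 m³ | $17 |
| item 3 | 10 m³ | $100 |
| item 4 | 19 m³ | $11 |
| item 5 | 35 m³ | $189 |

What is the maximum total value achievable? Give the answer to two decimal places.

197.20

Take in order of value per unit:
- item 3 (100/10 per unit): all 10 → value 100, running total 100.00
- item 5 (189/35 per unit): 18 of 35 → value 18×189/35 = 97.2000, running total 197.20
Total 197.20.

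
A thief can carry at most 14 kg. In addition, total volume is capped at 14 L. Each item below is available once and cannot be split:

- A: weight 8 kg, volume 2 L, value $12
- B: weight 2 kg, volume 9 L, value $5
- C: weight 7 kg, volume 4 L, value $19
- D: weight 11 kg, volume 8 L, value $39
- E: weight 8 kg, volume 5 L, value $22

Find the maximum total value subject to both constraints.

$39

Feasible sets respecting both limits:
- D: weight 11, volume 8, value 39
- B+E: weight 10, volume 14, value 27
- B+C: weight 9, volume 13, value 24
Best: $39.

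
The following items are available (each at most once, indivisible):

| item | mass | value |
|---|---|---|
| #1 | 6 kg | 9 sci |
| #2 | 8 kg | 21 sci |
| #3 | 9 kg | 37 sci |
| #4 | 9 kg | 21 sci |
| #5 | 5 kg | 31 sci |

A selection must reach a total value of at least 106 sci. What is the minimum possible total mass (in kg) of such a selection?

Subsets with value ≥ 106, sorted by total mass:
- #2+#3+#4+#5: mass 31, value 110
- #1+#2+#3+#4+#5: mass 37, value 119
Minimum mass: 31 kg.

31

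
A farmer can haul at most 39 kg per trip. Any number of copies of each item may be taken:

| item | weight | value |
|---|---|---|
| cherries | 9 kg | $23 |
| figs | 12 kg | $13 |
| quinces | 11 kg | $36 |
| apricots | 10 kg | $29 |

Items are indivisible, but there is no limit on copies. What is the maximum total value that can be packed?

$111

Best value-per-unit is quinces at 36/11; filling with it alone gives 3×36 = 108.
Optimal mix: 2×cherries + 1×quinces + 1×apricots → weight 39, value 111.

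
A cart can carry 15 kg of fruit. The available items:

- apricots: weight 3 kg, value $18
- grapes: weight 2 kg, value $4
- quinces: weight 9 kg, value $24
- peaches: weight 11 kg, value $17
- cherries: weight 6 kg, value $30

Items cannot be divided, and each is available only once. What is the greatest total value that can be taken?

This is a 0/1 knapsack; check combinations near the capacity.
- quinces+cherries: weight 9+6=15, value 24+30=54
- apricots+grapes+cherries: weight 3+2+6=11, value 18+4+30=52
- apricots+cherries: weight 3+6=9, value 18+30=48
- apricots+grapes+quinces: weight 3+2+9=14, value 18+4+24=46
Best: $54.

$54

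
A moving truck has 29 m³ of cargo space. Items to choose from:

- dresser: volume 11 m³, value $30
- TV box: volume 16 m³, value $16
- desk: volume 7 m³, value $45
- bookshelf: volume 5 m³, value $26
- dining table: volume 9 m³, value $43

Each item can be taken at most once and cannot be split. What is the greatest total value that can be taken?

$118

Check high-value combinations within 29 m³:
- dresser+desk+dining table: volume 11+7+9=27, value 30+45+43=118
- desk+bookshelf+dining table: volume 7+5+9=21, value 45+26+43=114
- dresser+desk+bookshelf: volume 11+7+5=23, value 30+45+26=101
- dresser+bookshelf+dining table: volume 11+5+9=25, value 30+26+43=99
Best: $118.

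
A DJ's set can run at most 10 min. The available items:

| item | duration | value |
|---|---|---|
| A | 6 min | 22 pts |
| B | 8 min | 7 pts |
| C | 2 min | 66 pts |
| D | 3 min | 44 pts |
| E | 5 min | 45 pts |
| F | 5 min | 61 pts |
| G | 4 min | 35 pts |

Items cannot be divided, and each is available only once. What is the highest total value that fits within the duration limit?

Check high-value combinations within 10 min:
- C+D+F: duration 2+3+5=10, value 66+44+61=171
- C+D+E: duration 2+3+5=10, value 66+44+45=155
- C+D+G: duration 2+3+4=9, value 66+44+35=145
- C+F: duration 2+5=7, value 66+61=127
Best: 171 pts.

171 pts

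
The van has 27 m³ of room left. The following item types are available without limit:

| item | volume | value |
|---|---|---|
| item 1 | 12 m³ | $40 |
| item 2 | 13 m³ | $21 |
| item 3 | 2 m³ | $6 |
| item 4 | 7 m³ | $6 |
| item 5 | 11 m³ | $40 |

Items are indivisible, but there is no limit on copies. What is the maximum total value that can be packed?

Best value-per-unit is item 5 at 40/11; filling with it alone gives 2×40 = 80.
Optimal mix: 1×item 1 + 2×item 3 + 1×item 5 → volume 27, value 92.

$92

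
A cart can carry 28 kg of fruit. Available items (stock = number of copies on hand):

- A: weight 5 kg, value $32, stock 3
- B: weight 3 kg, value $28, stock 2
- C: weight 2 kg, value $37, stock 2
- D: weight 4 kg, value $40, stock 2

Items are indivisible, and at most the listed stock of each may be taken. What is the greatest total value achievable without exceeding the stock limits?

$274

Top feasible selections:
- 2×A + 2×B + 2×C + 2×D: weight 28, value 274
- 3×A + 2×C + 2×D: weight 27, value 250
- 2×A + 1×B + 2×C + 2×D: weight 25, value 246
- 1×A + 2×B + 2×C + 2×D: weight 23, value 242
Best: $274.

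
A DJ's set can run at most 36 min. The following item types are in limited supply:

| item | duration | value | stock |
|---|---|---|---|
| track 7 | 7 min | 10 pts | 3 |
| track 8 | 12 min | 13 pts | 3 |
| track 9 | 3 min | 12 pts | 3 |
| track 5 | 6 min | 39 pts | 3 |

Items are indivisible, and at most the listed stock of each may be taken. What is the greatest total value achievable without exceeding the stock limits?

Best selections within duration 36 and stock limits:
- 1×track 7 + 3×track 9 + 3×track 5: duration 34, value 163
- 1×track 8 + 2×track 9 + 3×track 5: duration 36, value 154
- 3×track 9 + 3×track 5: duration 27, value 153
- 1×track 7 + 2×track 9 + 3×track 5: duration 31, value 151
Best: 163 pts.

163 pts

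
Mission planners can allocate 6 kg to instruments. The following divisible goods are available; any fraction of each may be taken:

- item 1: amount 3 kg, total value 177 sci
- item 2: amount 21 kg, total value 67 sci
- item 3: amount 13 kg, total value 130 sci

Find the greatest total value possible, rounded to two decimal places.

207.00

Take in order of value per unit:
- item 1 (177/3 per unit): all 3 → value 177, running total 177.00
- item 3 (130/13 per unit): 3 of 13 → value 3×130/13 = 30.0000, running total 207.00
Total 207.00.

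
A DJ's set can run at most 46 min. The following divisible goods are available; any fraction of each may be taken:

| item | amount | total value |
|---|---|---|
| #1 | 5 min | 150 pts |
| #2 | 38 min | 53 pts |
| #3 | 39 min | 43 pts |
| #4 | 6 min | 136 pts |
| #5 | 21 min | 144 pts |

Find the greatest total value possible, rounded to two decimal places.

449.53

Take in order of value per unit:
- #1 (150/5 per unit): all 5 → value 150, running total 150.00
- #4 (136/6 per unit): all 6 → value 136, running total 286.00
- #5 (144/21 per unit): all 21 → value 144, running total 430.00
- #2 (53/38 per unit): 14 of 38 → value 14×53/38 = 19.5263, running total 449.53
Total 449.53.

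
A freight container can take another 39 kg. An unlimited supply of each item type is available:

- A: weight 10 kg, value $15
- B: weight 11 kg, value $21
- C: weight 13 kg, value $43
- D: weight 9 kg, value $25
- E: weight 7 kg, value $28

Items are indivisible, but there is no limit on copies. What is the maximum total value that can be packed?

Best value-per-unit is E at 28/7, and filling with it alone uses weight 5×7=35. No mix of the others beats 5×28 = 140.

$140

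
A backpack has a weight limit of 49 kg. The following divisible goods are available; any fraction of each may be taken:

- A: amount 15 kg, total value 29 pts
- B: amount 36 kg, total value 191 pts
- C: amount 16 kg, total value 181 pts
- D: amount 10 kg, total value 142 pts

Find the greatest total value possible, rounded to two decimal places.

445.03

Take in order of value per unit:
- D (142/10 per unit): all 10 → value 142, running total 142.00
- C (181/16 per unit): all 16 → value 181, running total 323.00
- B (191/36 per unit): 23 of 36 → value 23×191/36 = 122.0278, running total 445.03
Total 445.03.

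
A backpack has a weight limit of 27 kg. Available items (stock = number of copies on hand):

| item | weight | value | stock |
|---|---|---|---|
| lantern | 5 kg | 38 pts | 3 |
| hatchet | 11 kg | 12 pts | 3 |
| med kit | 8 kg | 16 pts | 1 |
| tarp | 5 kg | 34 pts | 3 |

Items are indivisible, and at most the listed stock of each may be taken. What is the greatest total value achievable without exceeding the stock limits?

182 pts

Best selections within weight 27 and stock limits:
- 3×lantern + 2×tarp: weight 25, value 182
- 2×lantern + 3×tarp: weight 25, value 178
- 3×lantern + 1×tarp: weight 20, value 148
Best: 182 pts.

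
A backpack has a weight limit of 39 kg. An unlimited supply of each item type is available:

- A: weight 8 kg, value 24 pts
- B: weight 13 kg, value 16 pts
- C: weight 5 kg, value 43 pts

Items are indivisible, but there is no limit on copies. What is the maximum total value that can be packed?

301 pts

Best value-per-unit is C at 43/5, and filling with it alone uses weight 7×5=35. No mix of the others beats 7×43 = 301.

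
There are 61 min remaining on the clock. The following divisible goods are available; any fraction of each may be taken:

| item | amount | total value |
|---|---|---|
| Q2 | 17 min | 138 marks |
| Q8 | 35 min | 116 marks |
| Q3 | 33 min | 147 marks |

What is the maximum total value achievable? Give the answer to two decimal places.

321.46

Take in order of value per unit:
- Q2 (138/17 per unit): all 17 → value 138, running total 138.00
- Q3 (147/33 per unit): all 33 → value 147, running total 285.00
- Q8 (116/35 per unit): 11 of 35 → value 11×116/35 = 36.4571, running total 321.46
Total 321.46.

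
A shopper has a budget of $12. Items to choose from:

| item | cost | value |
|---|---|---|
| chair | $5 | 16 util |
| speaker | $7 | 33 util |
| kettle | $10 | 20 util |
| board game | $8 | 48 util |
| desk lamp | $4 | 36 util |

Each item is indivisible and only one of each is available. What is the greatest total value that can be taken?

Check high-value combinations within $12:
- board game+desk lamp: cost 8+4=12, value 48+36=84
- speaker+desk lamp: cost 7+4=11, value 33+36=69
- chair+desk lamp: cost 5+4=9, value 16+36=52
Best: 84 util.

84 util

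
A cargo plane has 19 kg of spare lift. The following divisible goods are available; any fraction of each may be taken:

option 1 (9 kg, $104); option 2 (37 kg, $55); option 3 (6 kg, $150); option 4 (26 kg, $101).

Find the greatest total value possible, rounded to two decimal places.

269.54

Take in order of value per unit:
- option 3 (150/6 per unit): all 6 → value 150, running total 150.00
- option 1 (104/9 per unit): all 9 → value 104, running total 254.00
- option 4 (101/26 per unit): 4 of 26 → value 4×101/26 = 15.5385, running total 269.54
Total 269.54.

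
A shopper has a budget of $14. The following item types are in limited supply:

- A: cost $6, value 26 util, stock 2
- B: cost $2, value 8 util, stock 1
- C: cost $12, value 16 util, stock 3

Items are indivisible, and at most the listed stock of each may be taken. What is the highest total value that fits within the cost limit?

60 util

Top feasible selections:
- 2×A + 1×B: cost 14, value 60
- 2×A: cost 12, value 52
- 1×A + 1×B: cost 8, value 34
Best: 60 util.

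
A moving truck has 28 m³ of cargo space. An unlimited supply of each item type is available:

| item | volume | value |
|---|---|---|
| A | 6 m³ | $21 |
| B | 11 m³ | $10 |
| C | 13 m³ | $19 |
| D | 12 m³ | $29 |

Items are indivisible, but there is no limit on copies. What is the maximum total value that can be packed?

Best value-per-unit is A at 21/6, and filling with it alone uses volume 4×6=24. No mix of the others beats 4×21 = 84.

$84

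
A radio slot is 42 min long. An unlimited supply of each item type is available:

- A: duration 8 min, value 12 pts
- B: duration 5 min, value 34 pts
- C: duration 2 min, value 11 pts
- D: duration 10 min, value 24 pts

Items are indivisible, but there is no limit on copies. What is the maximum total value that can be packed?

Best value-per-unit is B at 34/5; filling with it alone gives 8×34 = 272.
Optimal mix: 8×B + 1×C → duration 42, value 283.

283 pts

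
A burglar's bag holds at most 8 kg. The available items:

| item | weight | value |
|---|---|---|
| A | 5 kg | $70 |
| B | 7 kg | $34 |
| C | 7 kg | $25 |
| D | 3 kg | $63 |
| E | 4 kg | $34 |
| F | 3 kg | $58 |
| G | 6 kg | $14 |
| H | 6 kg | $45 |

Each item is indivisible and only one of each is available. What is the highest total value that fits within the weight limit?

$133

Check high-value combinations within 8 kg:
- A+D: weight 5+3=8, value 70+63=133
- A+F: weight 5+3=8, value 70+58=128
- D+F: weight 3+3=6, value 63+58=121
- D+E: weight 3+4=7, value 63+34=97
Best: $133.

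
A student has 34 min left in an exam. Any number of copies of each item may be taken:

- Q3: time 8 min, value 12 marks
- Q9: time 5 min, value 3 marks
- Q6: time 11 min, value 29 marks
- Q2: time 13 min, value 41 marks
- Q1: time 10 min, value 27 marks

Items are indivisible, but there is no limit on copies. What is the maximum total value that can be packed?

97 marks

Best value-per-unit is Q2 at 41/13; filling with it alone gives 2×41 = 82.
Optimal mix: 1×Q6 + 1×Q2 + 1×Q1 → time 34, value 97.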